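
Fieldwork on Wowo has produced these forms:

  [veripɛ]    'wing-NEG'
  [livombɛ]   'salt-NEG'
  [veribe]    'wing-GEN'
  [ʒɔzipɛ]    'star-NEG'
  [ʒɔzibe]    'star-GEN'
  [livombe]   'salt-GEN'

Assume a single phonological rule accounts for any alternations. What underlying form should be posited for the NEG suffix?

The NEG morpheme has two allomorphs, [-bɛ] and [-pɛ].
By contrast the GEN suffix keeps its initial [b] throughout — that segment must be underlying.
The NEG suffix is therefore /-pɛ/ underlyingly, with post-nasal voicing: voiceless stops become voiced after a nasal.

/-pɛ/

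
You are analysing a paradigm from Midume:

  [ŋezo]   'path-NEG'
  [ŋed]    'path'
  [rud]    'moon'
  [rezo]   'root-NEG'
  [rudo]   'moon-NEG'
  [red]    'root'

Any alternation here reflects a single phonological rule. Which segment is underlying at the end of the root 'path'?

/z/

In [ŋezo] and [ŋed] the final segment of 'path' alternates: [z] ~ [d].
But 'moon' keeps [d] in both environments ([rudo], [rud]), so there is no rule changing /d/ to [z] before the NEG suffix.
Therefore /z/ is basic and [d] is derived by word-final hardening (voiced fricatives become stops word-finally).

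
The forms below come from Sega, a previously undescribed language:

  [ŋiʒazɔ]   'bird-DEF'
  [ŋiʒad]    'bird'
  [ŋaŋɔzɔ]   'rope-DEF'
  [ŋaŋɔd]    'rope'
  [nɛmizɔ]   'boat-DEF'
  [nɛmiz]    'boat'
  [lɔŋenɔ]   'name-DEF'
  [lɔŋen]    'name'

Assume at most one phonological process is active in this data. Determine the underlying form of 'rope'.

/ŋaŋɔd/

In [ŋaŋɔzɔ] and [ŋaŋɔd] the final segment of 'rope' alternates: [z] ~ [d].
But 'boat' keeps [z] in both environments ([nɛmizɔ], [nɛmiz]), so there is no rule changing /z/ to [d] in isolation.
The underlying segment must be /d/; voiced stops become fricatives between vowels, yielding [z] there.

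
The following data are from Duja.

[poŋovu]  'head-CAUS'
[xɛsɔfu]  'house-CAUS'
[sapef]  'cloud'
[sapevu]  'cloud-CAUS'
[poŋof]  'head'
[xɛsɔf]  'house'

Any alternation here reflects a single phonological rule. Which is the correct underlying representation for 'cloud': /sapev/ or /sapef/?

The root 'cloud' surfaces as [sapef] and [sapevu], with a stem-final [f] ~ [v] alternation.
The stem 'house' ([xɛsɔf], [xɛsɔfu]) shows [f] unchanged in both environments, so [f] cannot be basic with [v] derived before the CAUS suffix.
The alternation reflects word-final obstruent devoicing: voiced obstruents become voiceless word-finally. /v/ is underlying.

/sapev/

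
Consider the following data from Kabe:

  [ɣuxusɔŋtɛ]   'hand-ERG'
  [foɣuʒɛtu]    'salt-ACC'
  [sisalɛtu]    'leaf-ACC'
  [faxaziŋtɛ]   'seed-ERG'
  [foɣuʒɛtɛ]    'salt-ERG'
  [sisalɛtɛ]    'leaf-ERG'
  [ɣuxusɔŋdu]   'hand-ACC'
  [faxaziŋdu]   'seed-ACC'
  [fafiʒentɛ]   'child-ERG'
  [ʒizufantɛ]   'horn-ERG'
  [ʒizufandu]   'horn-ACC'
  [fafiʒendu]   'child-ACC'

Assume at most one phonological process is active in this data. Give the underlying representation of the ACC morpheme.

/-du/

The ACC suffix surfaces as [-du] and [-tu], depending on the final segment of the stem.
By contrast the ERG suffix keeps its initial [t] throughout — that segment must be underlying.
The ACC suffix is therefore /-du/ underlyingly, with post-vocalic devoicing: voiced stops become voiceless after a vowel.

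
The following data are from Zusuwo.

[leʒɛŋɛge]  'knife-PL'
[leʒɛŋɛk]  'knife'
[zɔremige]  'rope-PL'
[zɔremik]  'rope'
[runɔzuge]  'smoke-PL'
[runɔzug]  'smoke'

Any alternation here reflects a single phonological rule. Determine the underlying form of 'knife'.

The root 'knife' surfaces as [leʒɛŋɛge] and [leʒɛŋɛk], with a stem-final [g] ~ [k] alternation.
Compare 'smoke', with invariant [g] in [runɔzuge] and [runɔzug]: an analysis with underlying /g/ and a rule producing [k] in isolation would wrongly predict alternation here too.
So /k/ is underlying, and a rule of intervocalic voicing — voiceless stops become voiced between vowels — gives [g].

/leʒɛŋɛk/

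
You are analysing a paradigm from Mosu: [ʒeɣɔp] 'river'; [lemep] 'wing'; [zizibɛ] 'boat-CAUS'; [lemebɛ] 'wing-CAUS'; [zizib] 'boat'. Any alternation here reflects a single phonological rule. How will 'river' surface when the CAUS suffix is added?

The stem for 'wing' ends in [p] in [lemep] but [b] in [lemebɛ].
The stem 'boat' ([zizib], [zizibɛ]) shows [b] unchanged in both environments, so [b] cannot be basic with [p] derived in isolation.
The alternation reflects intervocalic voicing: voiceless stops become voiced between vowels. /p/ is underlying.
From [ʒeɣɔp] the stem 'river' is /ʒeɣɔp/; between vowels this yields [ʒeɣɔbɛ].

[ʒeɣɔbɛ]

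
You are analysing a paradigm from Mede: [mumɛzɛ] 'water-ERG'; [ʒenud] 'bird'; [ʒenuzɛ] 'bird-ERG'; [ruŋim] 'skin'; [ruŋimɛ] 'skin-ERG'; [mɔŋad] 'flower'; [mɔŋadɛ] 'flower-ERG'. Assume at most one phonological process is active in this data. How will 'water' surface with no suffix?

In [ʒenud] and [ʒenuzɛ] the final segment of 'bird' alternates: [d] ~ [z].
The stem 'flower' ([mɔŋad], [mɔŋadɛ]) shows [d] unchanged in both environments, so [d] cannot be basic with [z] derived before the ERG suffix.
Therefore /z/ is basic and [d] is derived by word-final hardening (voiced fricatives become stops word-finally).
From [mumɛzɛ] the stem 'water' is /mumɛz/; word-finally this yields [mumɛd].

[mumɛd]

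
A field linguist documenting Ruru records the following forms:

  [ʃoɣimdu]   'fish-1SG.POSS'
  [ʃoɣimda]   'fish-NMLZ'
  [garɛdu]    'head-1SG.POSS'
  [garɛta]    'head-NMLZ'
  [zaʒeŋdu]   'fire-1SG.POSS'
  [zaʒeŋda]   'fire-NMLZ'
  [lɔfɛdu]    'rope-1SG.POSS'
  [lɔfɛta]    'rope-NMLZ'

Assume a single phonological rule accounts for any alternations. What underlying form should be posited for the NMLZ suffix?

/-ta/

The NMLZ suffix surfaces as [-da] and [-ta], depending on the final segment of the stem.
By contrast the 1SG.POSS suffix keeps its initial [d] throughout — that segment must be underlying.
So the underlying form is /-ta/, and voiceless stops become voiced after a nasal.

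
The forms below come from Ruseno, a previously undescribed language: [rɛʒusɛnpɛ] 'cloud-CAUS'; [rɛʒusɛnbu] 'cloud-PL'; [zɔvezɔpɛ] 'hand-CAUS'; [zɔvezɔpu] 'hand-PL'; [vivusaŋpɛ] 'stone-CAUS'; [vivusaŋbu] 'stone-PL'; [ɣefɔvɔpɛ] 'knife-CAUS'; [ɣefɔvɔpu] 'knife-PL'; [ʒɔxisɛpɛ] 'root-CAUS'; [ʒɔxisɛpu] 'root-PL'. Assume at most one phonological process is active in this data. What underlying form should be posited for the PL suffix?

/-bu/

The PL morpheme has two allomorphs, [-bu] and [-pu].
By contrast the CAUS suffix keeps its initial [p] throughout — that segment must be underlying.
So the underlying form is /-bu/, and voiced stops become voiceless after a vowel.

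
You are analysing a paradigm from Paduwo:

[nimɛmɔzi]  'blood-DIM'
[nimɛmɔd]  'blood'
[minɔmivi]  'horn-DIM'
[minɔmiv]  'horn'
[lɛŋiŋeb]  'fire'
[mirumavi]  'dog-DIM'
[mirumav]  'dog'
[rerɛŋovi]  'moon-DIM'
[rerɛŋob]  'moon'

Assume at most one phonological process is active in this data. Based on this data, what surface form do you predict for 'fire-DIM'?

The root 'moon' surfaces as [rerɛŋovi] and [rerɛŋob], with a stem-final [v] ~ [b] alternation.
The stem 'dog' ([mirumavi], [mirumav]) shows [v] unchanged in both environments, so [v] cannot be basic with [b] derived in isolation.
The alternation reflects intervocalic spirantization: voiced stops become fricatives between vowels. /b/ is underlying.
From [lɛŋiŋeb] the stem 'fire' is /lɛŋiŋeb/; between vowels this yields [lɛŋiŋevi].

[lɛŋiŋevi]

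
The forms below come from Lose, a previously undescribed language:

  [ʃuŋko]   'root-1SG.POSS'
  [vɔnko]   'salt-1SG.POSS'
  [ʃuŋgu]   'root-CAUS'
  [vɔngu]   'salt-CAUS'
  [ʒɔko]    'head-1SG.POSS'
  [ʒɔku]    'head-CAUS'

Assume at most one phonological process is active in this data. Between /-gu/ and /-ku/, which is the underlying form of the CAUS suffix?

The CAUS suffix surfaces as [-gu] and [-ku], depending on the final segment of the stem.
The 1SG.POSS suffix, which begins with [k], is invariant after every stem; so [k] is not altered by any rule here.
So the underlying form is /-gu/, and voiced stops become voiceless after a vowel.

/-gu/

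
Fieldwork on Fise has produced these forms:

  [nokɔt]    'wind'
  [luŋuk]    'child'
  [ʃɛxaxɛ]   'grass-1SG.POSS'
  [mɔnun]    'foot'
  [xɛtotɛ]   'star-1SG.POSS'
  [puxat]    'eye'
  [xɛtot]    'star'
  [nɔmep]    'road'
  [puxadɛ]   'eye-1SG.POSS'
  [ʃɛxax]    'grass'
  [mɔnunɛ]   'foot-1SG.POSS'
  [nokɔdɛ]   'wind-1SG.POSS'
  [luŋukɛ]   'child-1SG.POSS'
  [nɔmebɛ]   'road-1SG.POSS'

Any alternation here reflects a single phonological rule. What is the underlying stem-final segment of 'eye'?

/d/

In [puxat] and [puxadɛ] the final segment of 'eye' alternates: [t] ~ [d].
Compare 'star', with invariant [t] in [xɛtot] and [xɛtotɛ]: an analysis with underlying /t/ and a rule producing [d] before the 1SG.POSS suffix would wrongly predict alternation here too.
So /d/ is underlying, and a rule of word-final obstruent devoicing — voiced obstruents become voiceless word-finally — gives [t].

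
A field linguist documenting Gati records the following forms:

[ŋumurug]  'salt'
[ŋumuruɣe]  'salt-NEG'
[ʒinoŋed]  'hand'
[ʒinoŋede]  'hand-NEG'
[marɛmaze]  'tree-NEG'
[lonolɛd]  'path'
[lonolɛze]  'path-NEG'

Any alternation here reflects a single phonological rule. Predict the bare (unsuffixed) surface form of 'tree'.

[marɛmad]

The root 'path' surfaces as [lonolɛd] and [lonolɛze], with a stem-final [d] ~ [z] alternation.
But 'hand' keeps [d] in both environments ([ʒinoŋed], [ʒinoŋede]), so there is no rule changing /d/ to [z] before the NEG suffix.
The alternation reflects word-final hardening: voiced fricatives become stops word-finally. /z/ is underlying.
From [marɛmaze] the stem 'tree' is /marɛmaz/; word-finally this yields [marɛmad].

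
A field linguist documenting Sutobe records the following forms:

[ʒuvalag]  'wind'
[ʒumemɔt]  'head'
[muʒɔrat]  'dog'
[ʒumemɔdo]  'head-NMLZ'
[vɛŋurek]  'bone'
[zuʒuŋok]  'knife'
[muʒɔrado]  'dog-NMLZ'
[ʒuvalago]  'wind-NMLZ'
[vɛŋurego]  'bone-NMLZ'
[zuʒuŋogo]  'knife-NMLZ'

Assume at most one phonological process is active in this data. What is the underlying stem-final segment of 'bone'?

'bone' shows [g] ~ [k] at the end of the stem ([vɛŋurego] vs [vɛŋurek]).
The stem 'wind' ([ʒuvalago], [ʒuvalag]) shows [g] unchanged in both environments, so [g] cannot be basic with [k] derived in isolation.
So /k/ is underlying, and a rule of intervocalic voicing — voiceless stops become voiced between vowels — gives [g].

/k/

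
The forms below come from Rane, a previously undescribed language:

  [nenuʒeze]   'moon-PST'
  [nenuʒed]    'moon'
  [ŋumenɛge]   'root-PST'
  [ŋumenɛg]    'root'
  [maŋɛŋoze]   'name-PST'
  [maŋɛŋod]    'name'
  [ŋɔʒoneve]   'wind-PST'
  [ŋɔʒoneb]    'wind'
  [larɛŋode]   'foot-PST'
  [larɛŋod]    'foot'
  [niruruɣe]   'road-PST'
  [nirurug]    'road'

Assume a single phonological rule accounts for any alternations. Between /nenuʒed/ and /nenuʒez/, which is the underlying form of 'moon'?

'moon' shows [z] ~ [d] at the end of the stem ([nenuʒeze] vs [nenuʒed]).
But 'foot' keeps [d] in both environments ([larɛŋode], [larɛŋod]), so there is no rule changing /d/ to [z] before the PST suffix.
So /z/ is underlying, and a rule of word-final hardening — voiced fricatives become stops word-finally — gives [d].

/nenuʒez/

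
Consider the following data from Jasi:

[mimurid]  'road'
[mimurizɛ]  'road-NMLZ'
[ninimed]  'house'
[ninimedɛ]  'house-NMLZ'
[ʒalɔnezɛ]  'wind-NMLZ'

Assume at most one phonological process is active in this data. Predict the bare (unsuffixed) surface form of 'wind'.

[ʒalɔned]

In [mimurid] and [mimurizɛ] the final segment of 'road' alternates: [d] ~ [z].
If /d/ were underlying and a rule turned it into [z] before the NMLZ suffix, 'house' would also alternate; but it has [d] in both [ninimed] and [ninimedɛ].
Therefore /z/ is basic and [d] is derived by word-final hardening (voiced fricatives become stops word-finally).
The one attested form of 'wind', [ʒalɔnezɛ], shows underlying /ʒalɔnez/. Applying the same rule word-finally gives [ʒalɔned].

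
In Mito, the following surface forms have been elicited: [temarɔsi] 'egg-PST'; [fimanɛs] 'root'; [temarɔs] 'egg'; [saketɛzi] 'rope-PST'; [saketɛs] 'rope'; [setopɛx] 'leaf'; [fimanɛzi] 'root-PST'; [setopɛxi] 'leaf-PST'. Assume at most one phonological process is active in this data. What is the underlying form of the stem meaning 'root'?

'root' shows [z] ~ [s] at the end of the stem ([fimanɛzi] vs [fimanɛs]).
Compare 'egg', with invariant [s] in [temarɔsi] and [temarɔs]: an analysis with underlying /s/ and a rule producing [z] before the PST suffix would wrongly predict alternation here too.
The underlying segment must be /z/; voiced obstruents become voiceless word-finally, yielding [s] there.

/fimanɛz/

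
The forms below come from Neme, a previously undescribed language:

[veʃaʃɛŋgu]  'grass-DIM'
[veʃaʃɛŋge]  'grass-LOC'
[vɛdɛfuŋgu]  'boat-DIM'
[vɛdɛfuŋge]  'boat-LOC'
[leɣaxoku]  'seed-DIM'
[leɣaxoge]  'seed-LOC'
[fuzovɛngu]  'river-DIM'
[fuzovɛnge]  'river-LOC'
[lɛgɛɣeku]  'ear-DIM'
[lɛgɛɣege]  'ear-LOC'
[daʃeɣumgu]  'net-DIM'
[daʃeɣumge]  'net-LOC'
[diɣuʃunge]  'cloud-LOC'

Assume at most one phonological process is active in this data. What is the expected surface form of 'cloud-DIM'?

The DIM suffix surfaces as [-gu] and [-ku], depending on the final segment of the stem.
By contrast the LOC suffix keeps its initial [g] throughout — that segment must be underlying.
The DIM suffix is therefore /-ku/ underlyingly, with post-nasal voicing: voiceless stops become voiced after a nasal.
After 'cloud', which ends in a nasal, the suffix surfaces as [-gu], giving [diɣuʃungu].

[diɣuʃungu]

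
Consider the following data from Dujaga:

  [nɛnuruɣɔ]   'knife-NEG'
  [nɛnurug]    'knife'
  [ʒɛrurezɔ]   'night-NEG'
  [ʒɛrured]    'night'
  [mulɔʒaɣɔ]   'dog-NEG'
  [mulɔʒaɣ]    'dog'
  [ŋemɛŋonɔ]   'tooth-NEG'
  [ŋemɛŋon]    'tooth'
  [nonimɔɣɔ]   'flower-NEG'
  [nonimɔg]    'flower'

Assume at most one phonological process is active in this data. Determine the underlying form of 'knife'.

'knife' shows [ɣ] ~ [g] at the end of the stem ([nɛnuruɣɔ] vs [nɛnurug]).
But 'dog' keeps [ɣ] in both environments ([mulɔʒaɣɔ], [mulɔʒaɣ]), so there is no rule changing /ɣ/ to [g] in isolation.
Therefore /g/ is basic and [ɣ] is derived by intervocalic spirantization (voiced stops become fricatives between vowels).

/nɛnurug/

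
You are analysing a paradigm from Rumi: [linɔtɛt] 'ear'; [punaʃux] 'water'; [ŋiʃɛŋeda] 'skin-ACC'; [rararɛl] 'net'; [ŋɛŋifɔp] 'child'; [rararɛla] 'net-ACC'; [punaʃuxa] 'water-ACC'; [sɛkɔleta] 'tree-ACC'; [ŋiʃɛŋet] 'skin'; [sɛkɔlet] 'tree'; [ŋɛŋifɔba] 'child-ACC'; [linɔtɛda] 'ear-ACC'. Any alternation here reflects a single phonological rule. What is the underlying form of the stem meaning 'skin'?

The root 'skin' surfaces as [ŋiʃɛŋeda] and [ŋiʃɛŋet], with a stem-final [d] ~ [t] alternation.
The stem 'tree' ([sɛkɔleta], [sɛkɔlet]) shows [t] unchanged in both environments, so [t] cannot be basic with [d] derived before the ACC suffix.
So /d/ is underlying, and a rule of word-final obstruent devoicing — voiced obstruents become voiceless word-finally — gives [t].
The underlying form of 'skin' is therefore /ŋiʃɛŋed/.

/ŋiʃɛŋed/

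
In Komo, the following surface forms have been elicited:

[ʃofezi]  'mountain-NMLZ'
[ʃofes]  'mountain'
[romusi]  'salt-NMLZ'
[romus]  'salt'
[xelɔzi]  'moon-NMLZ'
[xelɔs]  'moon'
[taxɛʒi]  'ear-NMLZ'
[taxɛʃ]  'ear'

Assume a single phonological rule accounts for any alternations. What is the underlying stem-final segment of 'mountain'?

'mountain' shows [z] ~ [s] at the end of the stem ([ʃofezi] vs [ʃofes]).
The stem 'salt' ([romusi], [romus]) shows [s] unchanged in both environments, so [s] cannot be basic with [z] derived before the NMLZ suffix.
Therefore /z/ is basic and [s] is derived by word-final obstruent devoicing (voiced obstruents become voiceless word-finally).

/z/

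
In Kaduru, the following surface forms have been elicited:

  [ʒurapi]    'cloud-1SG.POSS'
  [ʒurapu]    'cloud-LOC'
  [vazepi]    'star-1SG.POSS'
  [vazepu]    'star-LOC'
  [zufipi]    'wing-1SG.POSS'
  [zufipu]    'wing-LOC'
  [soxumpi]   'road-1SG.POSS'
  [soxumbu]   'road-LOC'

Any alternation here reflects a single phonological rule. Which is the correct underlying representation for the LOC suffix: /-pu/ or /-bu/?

/-bu/

The LOC morpheme has two allomorphs, [-bu] and [-pu].
The 1SG.POSS suffix, which begins with [p], is invariant after every stem; so [p] is not altered by any rule here.
So the underlying form is /-bu/, and voiced stops become voiceless after a vowel.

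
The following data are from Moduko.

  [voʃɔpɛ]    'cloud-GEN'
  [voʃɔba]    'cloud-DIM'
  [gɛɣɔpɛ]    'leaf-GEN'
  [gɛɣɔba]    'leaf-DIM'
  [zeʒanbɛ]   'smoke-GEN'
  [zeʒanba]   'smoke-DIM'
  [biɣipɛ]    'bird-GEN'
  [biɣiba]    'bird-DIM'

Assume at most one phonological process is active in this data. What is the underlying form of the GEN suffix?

/-pɛ/

The GEN morpheme has two allomorphs, [-bɛ] and [-pɛ].
By contrast the DIM suffix keeps its initial [b] throughout — that segment must be underlying.
So the underlying form is /-pɛ/, and voiceless stops become voiced after a nasal.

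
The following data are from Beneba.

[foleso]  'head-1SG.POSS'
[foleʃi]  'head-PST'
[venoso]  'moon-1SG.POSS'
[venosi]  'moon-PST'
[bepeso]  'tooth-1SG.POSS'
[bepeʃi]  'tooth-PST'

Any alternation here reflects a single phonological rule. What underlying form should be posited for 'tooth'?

The stem for 'tooth' ends in [s] in [bepeso] but [ʃ] in [bepeʃi].
Compare 'moon', with invariant [s] in [venoso] and [venosi]: an analysis with underlying /s/ and a rule producing [ʃ] before the PST suffix would wrongly predict alternation here too.
Therefore /ʃ/ is basic and [s] is derived by depalatalization (palato-alveolar /ʃ/ becomes [s] when no front vowel follows).

/bepeʃ/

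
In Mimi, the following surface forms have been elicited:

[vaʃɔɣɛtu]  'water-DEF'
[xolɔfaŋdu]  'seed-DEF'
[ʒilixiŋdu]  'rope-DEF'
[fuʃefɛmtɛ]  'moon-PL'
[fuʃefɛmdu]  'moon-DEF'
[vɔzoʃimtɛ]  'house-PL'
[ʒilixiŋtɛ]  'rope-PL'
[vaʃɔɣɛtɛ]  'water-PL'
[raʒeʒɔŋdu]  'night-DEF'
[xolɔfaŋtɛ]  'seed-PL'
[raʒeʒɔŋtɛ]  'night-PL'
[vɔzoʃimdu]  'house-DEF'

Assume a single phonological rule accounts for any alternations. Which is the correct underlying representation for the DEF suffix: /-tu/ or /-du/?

The DEF morpheme has two allomorphs, [-du] and [-tu].
By contrast the PL suffix keeps its initial [t] throughout — that segment must be underlying.
So the underlying form is /-du/, and voiced stops become voiceless after a vowel.

/-du/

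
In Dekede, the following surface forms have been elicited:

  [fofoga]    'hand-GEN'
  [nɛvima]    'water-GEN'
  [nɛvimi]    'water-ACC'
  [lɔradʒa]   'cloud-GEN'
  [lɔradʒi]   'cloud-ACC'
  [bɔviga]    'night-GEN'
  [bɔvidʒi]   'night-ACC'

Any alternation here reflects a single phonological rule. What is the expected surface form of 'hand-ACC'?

The stem for 'night' ends in [g] in [bɔviga] but [dʒ] in [bɔvidʒi].
Compare 'cloud', with invariant [dʒ] in [lɔradʒa] and [lɔradʒi]: an analysis with underlying /dʒ/ and a rule producing [g] before the GEN suffix would wrongly predict alternation here too.
Therefore /g/ is basic and [dʒ] is derived by palatalization before a front vowel (/g/ becomes palato-alveolar [dʒ] before a front vowel).
From [fofoga] the stem 'hand' is /fofog/; before a front vowel this yields [fofodʒi].

[fofodʒi]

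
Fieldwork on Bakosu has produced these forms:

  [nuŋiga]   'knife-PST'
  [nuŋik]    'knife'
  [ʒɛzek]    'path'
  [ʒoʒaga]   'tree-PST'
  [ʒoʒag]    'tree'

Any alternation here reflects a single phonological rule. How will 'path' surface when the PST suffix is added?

[ʒɛzega]

The stem for 'knife' ends in [g] in [nuŋiga] but [k] in [nuŋik].
The stem 'tree' ([ʒoʒaga], [ʒoʒag]) shows [g] unchanged in both environments, so [g] cannot be basic with [k] derived in isolation.
The alternation reflects intervocalic voicing: voiceless stops become voiced between vowels. /k/ is underlying.
From [ʒɛzek] the stem 'path' is /ʒɛzek/; between vowels this yields [ʒɛzega].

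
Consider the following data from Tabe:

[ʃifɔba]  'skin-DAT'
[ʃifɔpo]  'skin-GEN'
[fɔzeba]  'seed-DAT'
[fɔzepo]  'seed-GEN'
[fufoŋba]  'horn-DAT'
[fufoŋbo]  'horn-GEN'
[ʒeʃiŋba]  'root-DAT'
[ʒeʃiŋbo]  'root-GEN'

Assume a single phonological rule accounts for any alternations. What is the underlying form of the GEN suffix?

/-po/

The GEN morpheme has two allomorphs, [-bo] and [-po].
The DAT suffix, which begins with [b], is invariant after every stem; so [b] is not altered by any rule here.
So the underlying form is /-po/, and voiceless stops become voiced after a nasal.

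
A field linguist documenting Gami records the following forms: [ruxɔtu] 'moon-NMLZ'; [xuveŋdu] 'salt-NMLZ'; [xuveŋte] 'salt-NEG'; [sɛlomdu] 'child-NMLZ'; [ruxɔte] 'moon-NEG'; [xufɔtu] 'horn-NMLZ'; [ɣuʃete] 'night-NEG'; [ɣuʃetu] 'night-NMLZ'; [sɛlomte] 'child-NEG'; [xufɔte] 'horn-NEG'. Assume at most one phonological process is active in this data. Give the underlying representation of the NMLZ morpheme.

/-du/

The NMLZ suffix surfaces as [-du] and [-tu], depending on the final segment of the stem.
The NEG suffix, which begins with [t], is invariant after every stem; so [t] is not altered by any rule here.
So the underlying form is /-du/, and voiced stops become voiceless after a vowel.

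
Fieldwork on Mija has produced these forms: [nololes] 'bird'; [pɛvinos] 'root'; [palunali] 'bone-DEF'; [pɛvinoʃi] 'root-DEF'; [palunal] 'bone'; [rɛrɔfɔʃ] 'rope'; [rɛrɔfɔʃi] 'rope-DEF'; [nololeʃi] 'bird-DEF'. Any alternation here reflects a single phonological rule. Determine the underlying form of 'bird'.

/nololes/

In [nololes] and [nololeʃi] the final segment of 'bird' alternates: [s] ~ [ʃ].
Compare 'rope', with invariant [ʃ] in [rɛrɔfɔʃ] and [rɛrɔfɔʃi]: an analysis with underlying /ʃ/ and a rule producing [s] in isolation would wrongly predict alternation here too.
So /s/ is underlying, and a rule of palatalization before a front vowel — /s/ becomes palato-alveolar [ʃ] before a front vowel — gives [ʃ].
Hence 'bird' is /nololes/ underlyingly.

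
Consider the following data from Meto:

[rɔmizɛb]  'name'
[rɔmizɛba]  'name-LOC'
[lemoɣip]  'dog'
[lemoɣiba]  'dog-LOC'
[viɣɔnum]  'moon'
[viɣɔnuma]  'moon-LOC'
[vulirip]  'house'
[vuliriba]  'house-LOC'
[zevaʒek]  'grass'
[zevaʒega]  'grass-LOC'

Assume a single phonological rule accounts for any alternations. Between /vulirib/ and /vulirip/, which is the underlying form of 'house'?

/vulirip/

The stem for 'house' ends in [p] in [vulirip] but [b] in [vuliriba].
But 'name' keeps [b] in both environments ([rɔmizɛb], [rɔmizɛba]), so there is no rule changing /b/ to [p] in isolation.
So /p/ is underlying, and a rule of intervocalic voicing — voiceless stops become voiced between vowels — gives [b].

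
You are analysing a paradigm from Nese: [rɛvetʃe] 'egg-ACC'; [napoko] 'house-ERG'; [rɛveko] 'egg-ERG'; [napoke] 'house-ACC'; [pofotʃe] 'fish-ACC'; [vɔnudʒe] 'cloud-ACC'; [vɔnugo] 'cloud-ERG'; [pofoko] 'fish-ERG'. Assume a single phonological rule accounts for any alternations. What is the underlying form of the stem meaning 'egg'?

/rɛvetʃ/

'egg' shows [tʃ] ~ [k] at the end of the stem ([rɛvetʃe] vs [rɛveko]).
But 'house' keeps [k] in both environments ([napoke], [napoko]), so there is no rule changing /k/ to [tʃ] before the ACC suffix.
The underlying segment must be /tʃ/; palato-alveolar /tʃ/ and /dʒ/ become [k] and [g] when no front vowel follows, yielding [k] there.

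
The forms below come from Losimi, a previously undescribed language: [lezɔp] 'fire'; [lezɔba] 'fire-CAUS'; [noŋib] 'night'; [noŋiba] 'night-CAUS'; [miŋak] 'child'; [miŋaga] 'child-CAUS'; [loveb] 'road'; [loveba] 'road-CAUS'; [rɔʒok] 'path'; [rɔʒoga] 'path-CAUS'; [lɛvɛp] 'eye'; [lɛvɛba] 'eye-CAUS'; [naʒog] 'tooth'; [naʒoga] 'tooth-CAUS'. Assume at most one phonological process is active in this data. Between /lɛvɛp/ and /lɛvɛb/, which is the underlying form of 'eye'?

/lɛvɛp/

'eye' shows [p] ~ [b] at the end of the stem ([lɛvɛp] vs [lɛvɛba]).
Compare 'road', with invariant [b] in [loveb] and [loveba]: an analysis with underlying /b/ and a rule producing [p] in isolation would wrongly predict alternation here too.
So /p/ is underlying, and a rule of intervocalic voicing — voiceless stops become voiced between vowels — gives [b].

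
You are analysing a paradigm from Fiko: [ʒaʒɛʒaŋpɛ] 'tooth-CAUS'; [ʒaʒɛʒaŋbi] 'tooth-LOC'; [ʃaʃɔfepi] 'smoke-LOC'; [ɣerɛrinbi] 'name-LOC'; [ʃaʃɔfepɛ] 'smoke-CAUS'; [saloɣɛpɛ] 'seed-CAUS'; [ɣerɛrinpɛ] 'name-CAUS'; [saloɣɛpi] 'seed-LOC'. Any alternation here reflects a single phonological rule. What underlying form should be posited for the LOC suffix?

The LOC morpheme has two allomorphs, [-bi] and [-pi].
By contrast the CAUS suffix keeps its initial [p] throughout — that segment must be underlying.
The LOC suffix is therefore /-bi/ underlyingly, with post-vocalic devoicing: voiced stops become voiceless after a vowel.

/-bi/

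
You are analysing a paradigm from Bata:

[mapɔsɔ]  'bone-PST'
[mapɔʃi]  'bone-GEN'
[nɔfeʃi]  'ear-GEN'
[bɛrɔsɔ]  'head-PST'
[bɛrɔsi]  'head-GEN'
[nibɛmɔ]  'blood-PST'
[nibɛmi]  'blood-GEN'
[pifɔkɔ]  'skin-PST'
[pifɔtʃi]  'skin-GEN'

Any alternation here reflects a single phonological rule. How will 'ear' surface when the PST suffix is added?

[nɔfesɔ]

The stem for 'bone' ends in [s] in [mapɔsɔ] but [ʃ] in [mapɔʃi].
If /s/ were underlying and a rule turned it into [ʃ] before the GEN suffix, 'head' would also alternate; but it has [s] in both [bɛrɔsɔ] and [bɛrɔsi].
The underlying segment must be /ʃ/; palato-alveolar /tʃ/ and /ʃ/ become [k] and [s] when no front vowel follows, yielding [s] there.
The one attested form of 'ear', [nɔfeʃi], shows underlying /nɔfeʃ/. Applying the same rule when no front vowel follows gives [nɔfesɔ].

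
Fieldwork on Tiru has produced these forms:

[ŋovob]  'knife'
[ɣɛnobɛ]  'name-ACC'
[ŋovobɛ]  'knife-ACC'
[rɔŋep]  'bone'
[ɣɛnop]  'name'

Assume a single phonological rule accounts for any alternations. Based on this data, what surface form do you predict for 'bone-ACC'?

'name' shows [p] ~ [b] at the end of the stem ([ɣɛnop] vs [ɣɛnobɛ]).
Compare 'knife', with invariant [b] in [ŋovob] and [ŋovobɛ]: an analysis with underlying /b/ and a rule producing [p] in isolation would wrongly predict alternation here too.
The alternation reflects intervocalic voicing: voiceless stops become voiced between vowels. /p/ is underlying.
The one attested form of 'bone', [rɔŋep], shows underlying /rɔŋep/. Applying the same rule between vowels gives [rɔŋebɛ].

[rɔŋebɛ]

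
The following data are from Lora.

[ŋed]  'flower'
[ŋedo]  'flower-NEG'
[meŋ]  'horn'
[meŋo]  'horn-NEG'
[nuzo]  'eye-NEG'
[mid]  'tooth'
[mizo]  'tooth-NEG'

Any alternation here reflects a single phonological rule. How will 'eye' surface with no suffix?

In [mid] and [mizo] the final segment of 'tooth' alternates: [d] ~ [z].
Compare 'flower', with invariant [d] in [ŋed] and [ŋedo]: an analysis with underlying /d/ and a rule producing [z] before the NEG suffix would wrongly predict alternation here too.
Therefore /z/ is basic and [d] is derived by word-final hardening (voiced fricatives become stops word-finally).
From [nuzo] the stem 'eye' is /nuz/; word-finally this yields [nud].

[nud]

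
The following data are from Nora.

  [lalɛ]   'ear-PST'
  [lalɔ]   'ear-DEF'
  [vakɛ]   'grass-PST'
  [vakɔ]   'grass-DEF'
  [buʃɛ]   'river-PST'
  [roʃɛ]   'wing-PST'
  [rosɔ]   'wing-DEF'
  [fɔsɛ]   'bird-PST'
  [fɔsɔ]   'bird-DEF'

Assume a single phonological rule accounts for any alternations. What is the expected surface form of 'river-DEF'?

In [roʃɛ] and [rosɔ] the final segment of 'wing' alternates: [ʃ] ~ [s].
Compare 'bird', with invariant [s] in [fɔsɛ] and [fɔsɔ]: an analysis with underlying /s/ and a rule producing [ʃ] before the PST suffix would wrongly predict alternation here too.
The underlying segment must be /ʃ/; palato-alveolar /ʃ/ becomes [s] when no front vowel follows, yielding [s] there.
The one attested form of 'river', [buʃɛ], shows underlying /buʃ/. Applying the same rule when no front vowel follows gives [busɔ].

[busɔ]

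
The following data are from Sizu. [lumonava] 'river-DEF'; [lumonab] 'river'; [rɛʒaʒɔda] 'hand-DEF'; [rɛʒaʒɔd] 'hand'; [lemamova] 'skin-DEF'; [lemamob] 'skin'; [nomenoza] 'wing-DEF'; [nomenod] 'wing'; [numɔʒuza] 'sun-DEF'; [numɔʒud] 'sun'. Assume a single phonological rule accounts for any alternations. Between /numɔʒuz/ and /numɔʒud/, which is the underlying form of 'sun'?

'sun' shows [z] ~ [d] at the end of the stem ([numɔʒuza] vs [numɔʒud]).
The stem 'hand' ([rɛʒaʒɔda], [rɛʒaʒɔd]) shows [d] unchanged in both environments, so [d] cannot be basic with [z] derived before the DEF suffix.
Therefore /z/ is basic and [d] is derived by word-final hardening (voiced fricatives become stops word-finally).

/numɔʒuz/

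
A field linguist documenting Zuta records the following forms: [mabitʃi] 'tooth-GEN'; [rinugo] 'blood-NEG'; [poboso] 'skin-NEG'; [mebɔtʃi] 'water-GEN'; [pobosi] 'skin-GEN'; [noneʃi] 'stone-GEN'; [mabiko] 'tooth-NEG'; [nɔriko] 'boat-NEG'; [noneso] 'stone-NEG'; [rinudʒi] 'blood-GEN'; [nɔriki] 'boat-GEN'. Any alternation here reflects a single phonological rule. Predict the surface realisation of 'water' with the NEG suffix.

[mebɔko]

'tooth' shows [k] ~ [tʃ] at the end of the stem ([mabiko] vs [mabitʃi]).
Compare 'boat', with invariant [k] in [nɔriko] and [nɔriki]: an analysis with underlying /k/ and a rule producing [tʃ] before the GEN suffix would wrongly predict alternation here too.
So /tʃ/ is underlying, and a rule of depalatalization — palato-alveolar /tʃ/, /dʒ/ and /ʃ/ become [k], [g] and [s] when no front vowel follows — gives [k].
From [mebɔtʃi] the stem 'water' is /mebɔtʃ/; when no front vowel follows this yields [mebɔko].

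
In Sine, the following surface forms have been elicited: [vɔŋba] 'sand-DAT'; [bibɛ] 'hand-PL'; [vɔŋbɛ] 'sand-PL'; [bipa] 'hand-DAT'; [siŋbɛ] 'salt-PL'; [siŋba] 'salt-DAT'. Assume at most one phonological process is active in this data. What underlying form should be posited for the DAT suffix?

The DAT morpheme has two allomorphs, [-ba] and [-pa].
By contrast the PL suffix keeps its initial [b] throughout — that segment must be underlying.
The DAT suffix is therefore /-pa/ underlyingly, with post-nasal voicing: voiceless stops become voiced after a nasal.

/-pa/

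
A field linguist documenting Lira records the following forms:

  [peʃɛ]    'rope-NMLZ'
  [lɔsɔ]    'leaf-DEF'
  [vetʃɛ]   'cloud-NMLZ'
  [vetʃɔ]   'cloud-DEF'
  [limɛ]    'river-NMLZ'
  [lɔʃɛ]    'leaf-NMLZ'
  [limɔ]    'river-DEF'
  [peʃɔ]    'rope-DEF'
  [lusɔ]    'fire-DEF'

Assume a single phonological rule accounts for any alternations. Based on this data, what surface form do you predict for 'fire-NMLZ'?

[luʃɛ]

'leaf' shows [ʃ] ~ [s] at the end of the stem ([lɔʃɛ] vs [lɔsɔ]).
But 'rope' keeps [ʃ] in both environments ([peʃɛ], [peʃɔ]), so there is no rule changing /ʃ/ to [s] before the DEF suffix.
The underlying segment must be /s/; /s/ becomes palato-alveolar [ʃ] before a front vowel, yielding [ʃ] there.
The one attested form of 'fire', [lusɔ], shows underlying /lus/. Applying the same rule before a front vowel gives [luʃɛ].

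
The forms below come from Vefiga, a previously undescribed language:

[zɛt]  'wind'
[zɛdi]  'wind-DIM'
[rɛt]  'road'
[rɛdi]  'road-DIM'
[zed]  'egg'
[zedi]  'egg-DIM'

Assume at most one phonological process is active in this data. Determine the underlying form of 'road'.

The stem for 'road' ends in [t] in [rɛt] but [d] in [rɛdi].
The stem 'egg' ([zed], [zedi]) shows [d] unchanged in both environments, so [d] cannot be basic with [t] derived in isolation.
Therefore /t/ is basic and [d] is derived by intervocalic voicing (voiceless stops become voiced between vowels).
The underlying form of 'road' is therefore /rɛt/.

/rɛt/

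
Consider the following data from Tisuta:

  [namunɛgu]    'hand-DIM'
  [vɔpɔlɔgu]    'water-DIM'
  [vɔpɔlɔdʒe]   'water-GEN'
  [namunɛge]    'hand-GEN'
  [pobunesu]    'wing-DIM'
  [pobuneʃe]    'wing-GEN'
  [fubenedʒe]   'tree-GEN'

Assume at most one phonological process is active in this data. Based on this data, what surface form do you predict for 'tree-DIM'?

[fubenegu]

The stem for 'water' ends in [dʒ] in [vɔpɔlɔdʒe] but [g] in [vɔpɔlɔgu].
If /g/ were underlying and a rule turned it into [dʒ] before the GEN suffix, 'hand' would also alternate; but it has [g] in both [namunɛge] and [namunɛgu].
Therefore /dʒ/ is basic and [g] is derived by depalatalization (palato-alveolar /dʒ/ and /ʃ/ become [g] and [s] when no front vowel follows).
The one attested form of 'tree', [fubenedʒe], shows underlying /fubenedʒ/. Applying the same rule when no front vowel follows gives [fubenegu].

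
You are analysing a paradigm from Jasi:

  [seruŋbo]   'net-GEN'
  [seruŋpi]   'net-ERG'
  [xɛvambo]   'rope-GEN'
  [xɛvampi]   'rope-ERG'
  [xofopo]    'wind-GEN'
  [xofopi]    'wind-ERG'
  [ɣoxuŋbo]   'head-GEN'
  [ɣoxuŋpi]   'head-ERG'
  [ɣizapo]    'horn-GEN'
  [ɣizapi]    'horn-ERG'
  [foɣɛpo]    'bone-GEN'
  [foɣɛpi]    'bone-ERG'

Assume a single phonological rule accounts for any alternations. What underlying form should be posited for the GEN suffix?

/-bo/

The GEN morpheme has two allomorphs, [-bo] and [-po].
By contrast the ERG suffix keeps its initial [p] throughout — that segment must be underlying.
So the underlying form is /-bo/, and voiced stops become voiceless after a vowel.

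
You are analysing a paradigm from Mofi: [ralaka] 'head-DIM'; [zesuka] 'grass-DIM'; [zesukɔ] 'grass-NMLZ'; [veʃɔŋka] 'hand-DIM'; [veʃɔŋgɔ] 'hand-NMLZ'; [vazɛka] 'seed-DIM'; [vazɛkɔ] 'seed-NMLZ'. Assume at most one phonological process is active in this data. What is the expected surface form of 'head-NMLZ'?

[ralakɔ]

The NMLZ morpheme has two allomorphs, [-gɔ] and [-kɔ].
The DIM suffix, which begins with [k], is invariant after every stem; so [k] is not altered by any rule here.
So the underlying form is /-gɔ/, and voiced stops become voiceless after a vowel.
After 'head', which ends in a vowel, the suffix surfaces as [-kɔ], giving [ralakɔ].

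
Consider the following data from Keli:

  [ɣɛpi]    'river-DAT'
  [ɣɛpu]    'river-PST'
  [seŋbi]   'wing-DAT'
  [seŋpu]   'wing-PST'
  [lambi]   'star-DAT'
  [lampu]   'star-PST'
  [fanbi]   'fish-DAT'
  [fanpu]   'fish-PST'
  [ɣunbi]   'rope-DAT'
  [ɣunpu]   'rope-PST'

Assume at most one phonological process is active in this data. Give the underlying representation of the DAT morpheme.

The DAT suffix surfaces as [-bi] and [-pi], depending on the final segment of the stem.
The PST suffix, which begins with [p], is invariant after every stem; so [p] is not altered by any rule here.
So the underlying form is /-bi/, and voiced stops become voiceless after a vowel.

/-bi/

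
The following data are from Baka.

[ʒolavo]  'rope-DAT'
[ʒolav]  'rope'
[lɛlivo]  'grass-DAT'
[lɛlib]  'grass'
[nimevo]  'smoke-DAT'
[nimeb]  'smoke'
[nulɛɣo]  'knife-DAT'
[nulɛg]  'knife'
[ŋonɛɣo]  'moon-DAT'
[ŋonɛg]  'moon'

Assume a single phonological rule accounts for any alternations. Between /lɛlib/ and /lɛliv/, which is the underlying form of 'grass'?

/lɛlib/

The root 'grass' surfaces as [lɛlivo] and [lɛlib], with a stem-final [v] ~ [b] alternation.
But 'rope' keeps [v] in both environments ([ʒolavo], [ʒolav]), so there is no rule changing /v/ to [b] in isolation.
The alternation reflects intervocalic spirantization: voiced stops become fricatives between vowels. /b/ is underlying.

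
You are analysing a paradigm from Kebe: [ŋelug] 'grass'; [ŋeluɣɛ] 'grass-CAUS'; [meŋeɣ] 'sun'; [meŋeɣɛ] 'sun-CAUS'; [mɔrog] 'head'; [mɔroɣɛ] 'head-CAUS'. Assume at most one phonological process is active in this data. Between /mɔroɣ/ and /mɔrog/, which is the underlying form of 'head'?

The root 'head' surfaces as [mɔrog] and [mɔroɣɛ], with a stem-final [g] ~ [ɣ] alternation.
If /ɣ/ were underlying and a rule turned it into [g] in isolation, 'sun' would also alternate; but it has [ɣ] in both [meŋeɣ] and [meŋeɣɛ].
So /g/ is underlying, and a rule of intervocalic spirantization — voiced stops become fricatives between vowels — gives [ɣ].

/mɔrog/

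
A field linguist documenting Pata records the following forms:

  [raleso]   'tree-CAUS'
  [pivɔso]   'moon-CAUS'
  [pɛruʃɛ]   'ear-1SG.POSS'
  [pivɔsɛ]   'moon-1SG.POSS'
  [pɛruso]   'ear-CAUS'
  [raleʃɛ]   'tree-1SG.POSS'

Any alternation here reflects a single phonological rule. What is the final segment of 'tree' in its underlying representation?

'tree' shows [s] ~ [ʃ] at the end of the stem ([raleso] vs [raleʃɛ]).
If /s/ were underlying and a rule turned it into [ʃ] before the 1SG.POSS suffix, 'moon' would also alternate; but it has [s] in both [pivɔso] and [pivɔsɛ].
So /ʃ/ is underlying, and a rule of depalatalization — palato-alveolar /ʃ/ becomes [s] when no front vowel follows — gives [s].

/ʃ/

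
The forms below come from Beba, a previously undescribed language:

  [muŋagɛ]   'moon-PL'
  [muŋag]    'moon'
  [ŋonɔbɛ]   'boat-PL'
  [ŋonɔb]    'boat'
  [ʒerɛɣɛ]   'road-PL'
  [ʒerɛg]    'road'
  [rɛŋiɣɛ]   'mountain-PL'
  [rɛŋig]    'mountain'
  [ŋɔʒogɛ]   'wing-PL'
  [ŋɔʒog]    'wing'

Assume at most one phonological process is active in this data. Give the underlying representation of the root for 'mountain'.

/rɛŋiɣ/

'mountain' shows [ɣ] ~ [g] at the end of the stem ([rɛŋiɣɛ] vs [rɛŋig]).
If /g/ were underlying and a rule turned it into [ɣ] before the PL suffix, 'wing' would also alternate; but it has [g] in both [ŋɔʒogɛ] and [ŋɔʒog].
Therefore /ɣ/ is basic and [g] is derived by word-final hardening (voiced fricatives become stops word-finally).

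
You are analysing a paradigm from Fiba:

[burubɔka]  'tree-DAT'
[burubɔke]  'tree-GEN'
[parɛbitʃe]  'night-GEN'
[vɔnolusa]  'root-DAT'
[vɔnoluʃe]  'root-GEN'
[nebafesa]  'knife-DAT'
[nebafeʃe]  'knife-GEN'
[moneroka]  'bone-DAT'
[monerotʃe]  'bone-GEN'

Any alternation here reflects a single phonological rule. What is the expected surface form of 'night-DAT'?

The stem for 'bone' ends in [k] in [moneroka] but [tʃ] in [monerotʃe].
The stem 'tree' ([burubɔka], [burubɔke]) shows [k] unchanged in both environments, so [k] cannot be basic with [tʃ] derived before the GEN suffix.
The alternation reflects depalatalization: palato-alveolar /tʃ/ and /ʃ/ become [k] and [s] when no front vowel follows. /tʃ/ is underlying.
The one attested form of 'night', [parɛbitʃe], shows underlying /parɛbitʃ/. Applying the same rule when no front vowel follows gives [parɛbika].

[parɛbika]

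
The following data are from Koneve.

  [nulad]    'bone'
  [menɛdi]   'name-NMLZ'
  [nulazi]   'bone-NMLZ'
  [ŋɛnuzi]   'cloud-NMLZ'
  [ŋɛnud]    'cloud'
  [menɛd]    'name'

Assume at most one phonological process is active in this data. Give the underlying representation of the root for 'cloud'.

/ŋɛnuz/

In [ŋɛnuzi] and [ŋɛnud] the final segment of 'cloud' alternates: [z] ~ [d].
If /d/ were underlying and a rule turned it into [z] before the NMLZ suffix, 'name' would also alternate; but it has [d] in both [menɛdi] and [menɛd].
The alternation reflects word-final hardening: voiced fricatives become stops word-finally. /z/ is underlying.
So 'cloud' = /ŋɛnuz/.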